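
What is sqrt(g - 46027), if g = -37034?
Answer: 3*I*sqrt(9229) ≈ 288.2*I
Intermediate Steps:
sqrt(g - 46027) = sqrt(-37034 - 46027) = sqrt(-83061) = 3*I*sqrt(9229)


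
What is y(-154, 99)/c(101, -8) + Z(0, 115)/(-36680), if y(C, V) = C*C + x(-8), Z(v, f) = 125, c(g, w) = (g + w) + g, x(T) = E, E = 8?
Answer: 87017207/711592 ≈ 122.29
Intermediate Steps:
x(T) = 8
c(g, w) = w + 2*g
y(C, V) = 8 + C² (y(C, V) = C*C + 8 = C² + 8 = 8 + C²)
y(-154, 99)/c(101, -8) + Z(0, 115)/(-36680) = (8 + (-154)²)/(-8 + 2*101) + 125/(-36680) = (8 + 23716)/(-8 + 202) + 125*(-1/36680) = 23724/194 - 25/7336 = 23724*(1/194) - 25/7336 = 11862/97 - 25/7336 = 87017207/711592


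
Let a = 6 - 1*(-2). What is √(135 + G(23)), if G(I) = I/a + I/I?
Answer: √2222/4 ≈ 11.785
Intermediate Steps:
a = 8 (a = 6 + 2 = 8)
G(I) = 1 + I/8 (G(I) = I/8 + I/I = I*(⅛) + 1 = I/8 + 1 = 1 + I/8)
√(135 + G(23)) = √(135 + (1 + (⅛)*23)) = √(135 + (1 + 23/8)) = √(135 + 31/8) = √(1111/8) = √2222/4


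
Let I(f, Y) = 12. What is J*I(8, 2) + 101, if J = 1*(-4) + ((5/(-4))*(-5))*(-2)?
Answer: -97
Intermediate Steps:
J = -33/2 (J = -4 + ((5*(-1/4))*(-5))*(-2) = -4 - 5/4*(-5)*(-2) = -4 + (25/4)*(-2) = -4 - 25/2 = -33/2 ≈ -16.500)
J*I(8, 2) + 101 = -33/2*12 + 101 = -198 + 101 = -97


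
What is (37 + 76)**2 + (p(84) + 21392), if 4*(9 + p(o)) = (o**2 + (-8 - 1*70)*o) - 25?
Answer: 137087/4 ≈ 34272.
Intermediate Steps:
p(o) = -61/4 - 39*o/2 + o**2/4 (p(o) = -9 + ((o**2 + (-8 - 1*70)*o) - 25)/4 = -9 + ((o**2 + (-8 - 70)*o) - 25)/4 = -9 + ((o**2 - 78*o) - 25)/4 = -9 + (-25 + o**2 - 78*o)/4 = -9 + (-25/4 - 39*o/2 + o**2/4) = -61/4 - 39*o/2 + o**2/4)
(37 + 76)**2 + (p(84) + 21392) = (37 + 76)**2 + ((-61/4 - 39/2*84 + (1/4)*84**2) + 21392) = 113**2 + ((-61/4 - 1638 + (1/4)*7056) + 21392) = 12769 + ((-61/4 - 1638 + 1764) + 21392) = 12769 + (443/4 + 21392) = 12769 + 86011/4 = 137087/4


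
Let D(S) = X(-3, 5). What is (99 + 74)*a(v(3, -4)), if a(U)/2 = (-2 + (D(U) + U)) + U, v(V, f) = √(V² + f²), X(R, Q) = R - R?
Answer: 2768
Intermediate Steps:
X(R, Q) = 0
D(S) = 0
a(U) = -4 + 4*U (a(U) = 2*((-2 + (0 + U)) + U) = 2*((-2 + U) + U) = 2*(-2 + 2*U) = -4 + 4*U)
(99 + 74)*a(v(3, -4)) = (99 + 74)*(-4 + 4*√(3² + (-4)²)) = 173*(-4 + 4*√(9 + 16)) = 173*(-4 + 4*√25) = 173*(-4 + 4*5) = 173*(-4 + 20) = 173*16 = 2768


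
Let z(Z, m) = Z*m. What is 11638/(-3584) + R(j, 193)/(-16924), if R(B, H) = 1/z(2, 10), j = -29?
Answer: -123101057/37909760 ≈ -3.2472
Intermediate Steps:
R(B, H) = 1/20 (R(B, H) = 1/(2*10) = 1/20)
11638/(-3584) + R(j, 193)/(-16924) = 11638/(-3584) + (1/20)/(-16924) = 11638*(-1/3584) + (1/20)*(-1/16924) = -5819/1792 - 1/338480 = -123101057/37909760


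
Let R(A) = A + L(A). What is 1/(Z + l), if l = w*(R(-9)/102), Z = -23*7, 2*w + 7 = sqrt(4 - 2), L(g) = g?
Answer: -185402/29735191 + 102*sqrt(2)/29735191 ≈ -0.0062303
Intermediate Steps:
w = -7/2 + sqrt(2)/2 (w = -7/2 + sqrt(4 - 2)/2 = -7/2 + sqrt(2)/2 ≈ -2.7929)
R(A) = 2*A (R(A) = A + A = 2*A)
Z = -161
l = 21/34 - 3*sqrt(2)/34 (l = (-7/2 + sqrt(2)/2)*((2*(-9))/102) = (-7/2 + sqrt(2)/2)*(-18*1/102) = (-7/2 + sqrt(2)/2)*(-3/17) = 21/34 - 3*sqrt(2)/34 ≈ 0.49286)
1/(Z + l) = 1/(-161 + (21/34 - 3*sqrt(2)/34)) = 1/(-5453/34 - 3*sqrt(2)/34)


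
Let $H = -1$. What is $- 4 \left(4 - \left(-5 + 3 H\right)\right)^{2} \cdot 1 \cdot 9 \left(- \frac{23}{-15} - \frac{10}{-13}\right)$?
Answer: $- \frac{775872}{65} \approx -11937.0$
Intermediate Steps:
$- 4 \left(4 - \left(-5 + 3 H\right)\right)^{2} \cdot 1 \cdot 9 \left(- \frac{23}{-15} - \frac{10}{-13}\right) = - 4 \left(4 + \left(\left(-3\right) \left(-1\right) + 5\right)\right)^{2} \cdot 1 \cdot 9 \left(- \frac{23}{-15} - \frac{10}{-13}\right) = - 4 \left(4 + \left(3 + 5\right)\right)^{2} \cdot 1 \cdot 9 \left(\left(-23\right) \left(- \frac{1}{15}\right) - - \frac{10}{13}\right) = - 4 \left(4 + 8\right)^{2} \cdot 1 \cdot 9 \left(\frac{23}{15} + \frac{10}{13}\right) = - 4 \cdot 12^{2} \cdot 1 \cdot 9 \cdot \frac{449}{195} = \left(-4\right) 144 \cdot 1 \cdot 9 \cdot \frac{449}{195} = \left(-576\right) 1 \cdot 9 \cdot \frac{449}{195} = \left(-576\right) 9 \cdot \frac{449}{195} = \left(-5184\right) \frac{449}{195} = - \frac{775872}{65}$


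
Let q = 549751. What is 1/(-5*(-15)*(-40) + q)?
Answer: 1/546751 ≈ 1.8290e-6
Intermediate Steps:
1/(-5*(-15)*(-40) + q) = 1/(-5*(-15)*(-40) + 549751) = 1/(75*(-40) + 549751) = 1/(-3000 + 549751) = 1/546751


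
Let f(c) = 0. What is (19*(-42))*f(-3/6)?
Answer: 0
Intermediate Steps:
(19*(-42))*f(-3/6) = (19*(-42))*0 = -798*0 = 0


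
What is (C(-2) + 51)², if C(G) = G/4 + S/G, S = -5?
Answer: 2809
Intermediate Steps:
C(G) = -5/G + G/4 (C(G) = G/4 - 5/G = -5/G + G/4)
(C(-2) + 51)² = ((-5/(-2) + (¼)*(-2)) + 51)² = ((-5*(-½) - ½) + 51)² = ((5/2 - ½) + 51)² = (2 + 51)² = 53² = 2809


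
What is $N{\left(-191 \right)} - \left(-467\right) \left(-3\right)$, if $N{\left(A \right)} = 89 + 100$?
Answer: $-1212$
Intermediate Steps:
$N{\left(A \right)} = 189$
$N{\left(-191 \right)} - \left(-467\right) \left(-3\right) = 189 - \left(-467\right) \left(-3\right) = 189 - 1401 = -1212$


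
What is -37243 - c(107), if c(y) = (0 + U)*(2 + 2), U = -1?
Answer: -37239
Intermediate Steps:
c(y) = -4 (c(y) = (0 - 1)*(2 + 2) = -1*4 = -4)
-37243 - c(107) = -37243 - 1*(-4) = -37243 + 4 = -37239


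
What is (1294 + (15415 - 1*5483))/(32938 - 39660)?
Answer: -5613/3361 ≈ -1.6700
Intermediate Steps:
(1294 + (15415 - 1*5483))/(32938 - 39660) = (1294 + (15415 - 5483))/(-6722) = (1294 + 9932)*(-1/6722) = 11226*(-1/6722) = -5613/3361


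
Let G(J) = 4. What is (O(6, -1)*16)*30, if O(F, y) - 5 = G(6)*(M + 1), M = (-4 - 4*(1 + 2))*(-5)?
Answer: 157920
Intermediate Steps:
M = 80 (M = (-4 - 4*3)*(-5) = (-4 - 12)*(-5) = -16*(-5) = 80)
O(F, y) = 329 (O(F, y) = 5 + 4*(80 + 1) = 5 + 4*81 = 5 + 324 = 329)
(O(6, -1)*16)*30 = (329*16)*30 = 5264*30 = 157920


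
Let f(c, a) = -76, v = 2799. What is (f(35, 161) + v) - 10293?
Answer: -7570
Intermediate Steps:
(f(35, 161) + v) - 10293 = (-76 + 2799) - 10293 = 2723 - 10293 = -7570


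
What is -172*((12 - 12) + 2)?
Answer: -344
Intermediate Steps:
-172*((12 - 12) + 2) = -172*(0 + 2) = -172*2 = -344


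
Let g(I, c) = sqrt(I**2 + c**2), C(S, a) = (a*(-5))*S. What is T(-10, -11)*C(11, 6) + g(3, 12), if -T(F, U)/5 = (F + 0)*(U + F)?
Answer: 346500 + 3*sqrt(17) ≈ 3.4651e+5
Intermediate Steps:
C(S, a) = -5*S*a (C(S, a) = (-5*a)*S = -5*S*a)
T(F, U) = -5*F*(F + U) (T(F, U) = -5*(F + 0)*(U + F) = -5*F*(F + U))
T(-10, -11)*C(11, 6) + g(3, 12) = (-5*(-10)*(-10 - 11))*(-5*11*6) + sqrt(3**2 + 12**2) = -5*(-10)*(-21)*(-330) + sqrt(9 + 144) = -1050*(-330) + sqrt(153) = 346500 + 3*sqrt(17)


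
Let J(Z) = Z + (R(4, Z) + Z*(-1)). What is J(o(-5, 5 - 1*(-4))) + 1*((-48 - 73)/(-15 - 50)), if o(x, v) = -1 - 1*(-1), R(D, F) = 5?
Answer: 446/65 ≈ 6.8615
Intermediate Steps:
o(x, v) = 0 (o(x, v) = -1 + 1 = 0)
J(Z) = 5 (J(Z) = Z + (5 + Z*(-1)) = Z + (5 - Z) = 5)
J(o(-5, 5 - 1*(-4))) + 1*((-48 - 73)/(-15 - 50)) = 5 + 1*((-48 - 73)/(-15 - 50)) = 5 + 1*(-121/(-65)) = 5 + 1*(-121*(-1/65)) = 5 + 1*(121/65) = 5 + 121/65 = 446/65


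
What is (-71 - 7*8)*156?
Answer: -19812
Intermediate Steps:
(-71 - 7*8)*156 = (-71 - 56)*156 = -127*156 = -19812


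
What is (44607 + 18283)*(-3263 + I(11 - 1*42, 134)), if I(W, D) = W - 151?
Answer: -216656050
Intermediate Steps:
I(W, D) = -151 + W
(44607 + 18283)*(-3263 + I(11 - 1*42, 134)) = (44607 + 18283)*(-3263 + (-151 + (11 - 1*42))) = 62890*(-3263 + (-151 + (11 - 42))) = 62890*(-3263 + (-151 - 31)) = 62890*(-3263 - 182) = 62890*(-3445) = -216656050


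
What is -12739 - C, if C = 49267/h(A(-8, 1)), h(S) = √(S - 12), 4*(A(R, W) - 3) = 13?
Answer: -12739 + 98534*I*√23/23 ≈ -12739.0 + 20546.0*I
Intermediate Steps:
A(R, W) = 25/4 (A(R, W) = 3 + (¼)*13 = 3 + 13/4 = 25/4)
h(S) = √(-12 + S)
C = -98534*I*√23/23 (C = 49267/(√(-12 + 25/4)) = 49267/(√(-23/4)) = 49267/((I*√23/2)) = 49267*(-2*I*√23/23) = -98534*I*√23/23 ≈ -20546.0*I)
-12739 - C = -12739 - (-98534)*I*√23/23 = -12739 + 98534*I*√23/23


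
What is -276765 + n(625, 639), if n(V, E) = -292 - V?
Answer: -277682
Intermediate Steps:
-276765 + n(625, 639) = -276765 + (-292 - 1*625) = -276765 + (-292 - 625) = -276765 - 917 = -277682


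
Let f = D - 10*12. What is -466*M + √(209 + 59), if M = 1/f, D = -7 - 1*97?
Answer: 233/112 + 2*√67 ≈ 18.451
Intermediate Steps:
D = -104 (D = -7 - 97 = -104)
f = -224 (f = -104 - 10*12 = -104 - 1*120 = -104 - 120 = -224)
M = -1/224 (M = 1/(-224) = -1/224 ≈ -0.0044643)
-466*M + √(209 + 59) = -466*(-1/224) + √(209 + 59) = 233/112 + √268 = 233/112 + 2*√67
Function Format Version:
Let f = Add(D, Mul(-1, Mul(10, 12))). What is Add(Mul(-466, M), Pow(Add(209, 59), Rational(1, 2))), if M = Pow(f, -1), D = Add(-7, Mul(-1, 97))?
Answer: Add(Rational(233, 112), Mul(2, Pow(67, Rational(1, 2)))) ≈ 18.451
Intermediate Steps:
D = -104 (D = Add(-7, -97) = -104)
f = -224 (f = Add(-104, Mul(-1, Mul(10, 12))) = Add(-104, Mul(-1, 120)) = Add(-104, -120) = -224)
M = Rational(-1, 224) (M = Pow(-224, -1) = Rational(-1, 224) ≈ -0.0044643)
Add(Mul(-466, M), Pow(Add(209, 59), Rational(1, 2))) = Add(Mul(-466, Rational(-1, 224)), Pow(Add(209, 59), Rational(1, 2))) = Add(Rational(233, 112), Pow(268, Rational(1, 2))) = Add(Rational(233, 112), Mul(2, Pow(67, Rational(1, 2))))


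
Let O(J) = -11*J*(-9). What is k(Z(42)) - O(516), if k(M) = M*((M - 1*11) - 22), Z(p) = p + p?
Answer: -46800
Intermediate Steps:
Z(p) = 2*p
k(M) = M*(-33 + M) (k(M) = M*((M - 11) - 22) = M*((-11 + M) - 22) = M*(-33 + M))
O(J) = 99*J
k(Z(42)) - O(516) = (2*42)*(-33 + 2*42) - 99*516 = 84*(-33 + 84) - 1*51084 = 84*51 - 51084 = 4284 - 51084 = -46800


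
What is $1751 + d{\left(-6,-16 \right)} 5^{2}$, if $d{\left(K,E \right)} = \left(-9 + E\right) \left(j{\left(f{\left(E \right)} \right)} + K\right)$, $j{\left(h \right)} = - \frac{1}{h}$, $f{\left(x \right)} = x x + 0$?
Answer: $\frac{1408881}{256} \approx 5503.4$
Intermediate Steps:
$f{\left(x \right)} = x^{2}$ ($f{\left(x \right)} = x^{2} + 0 = x^{2}$)
$d{\left(K,E \right)} = \left(-9 + E\right) \left(K - \frac{1}{E^{2}}\right)$ ($d{\left(K,E \right)} = \left(-9 + E\right) \left(- \frac{1}{E^{2}} + K\right) = \left(-9 + E\right) \left(K - \frac{1}{E^{2}}\right)$)
$1751 + d{\left(-6,-16 \right)} 5^{2} = 1751 + \frac{9 - -16 - 6 \left(-16\right)^{2} \left(-9 - 16\right)}{256} \cdot 5^{2} = 1751 + \frac{9 + 16 - 1536 \left(-25\right)}{256} \cdot 25 = 1751 + \frac{9 + 16 + 38400}{256} \cdot 25 = 1751 + \frac{1}{256} \cdot 38425 \cdot 25 = 1751 + \frac{38425}{256} \cdot 25 = 1751 + \frac{960625}{256} = \frac{1408881}{256}$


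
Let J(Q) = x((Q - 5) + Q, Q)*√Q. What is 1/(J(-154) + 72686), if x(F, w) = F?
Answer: 36343/2649170911 + 313*I*√154/5298341822 ≈ 1.3719e-5 + 7.331e-7*I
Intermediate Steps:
J(Q) = √Q*(-5 + 2*Q) (J(Q) = ((Q - 5) + Q)*√Q = ((-5 + Q) + Q)*√Q = (-5 + 2*Q)*√Q = √Q*(-5 + 2*Q))
1/(J(-154) + 72686) = 1/(√(-154)*(-5 + 2*(-154)) + 72686) = 1/((I*√154)*(-5 - 308) + 72686) = 1/((I*√154)*(-313) + 72686) = 1/(-313*I*√154 + 72686) = 1/(72686 - 313*I*√154)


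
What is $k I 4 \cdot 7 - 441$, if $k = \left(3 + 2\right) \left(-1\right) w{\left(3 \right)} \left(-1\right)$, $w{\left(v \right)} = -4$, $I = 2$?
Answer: $-1561$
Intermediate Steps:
$k = -20$ ($k = \left(3 + 2\right) \left(-1\right) \left(-4\right) \left(-1\right) = 5 \left(-1\right) \left(-4\right) \left(-1\right) = \left(-5\right) \left(-4\right) \left(-1\right) = 20 \left(-1\right) = -20$)
$k I 4 \cdot 7 - 441 = - 20 \cdot 2 \cdot 4 \cdot 7 - 441 = - 20 \cdot 8 \cdot 7 - 441 = \left(-20\right) 56 - 441 = -1120 - 441 = -1561$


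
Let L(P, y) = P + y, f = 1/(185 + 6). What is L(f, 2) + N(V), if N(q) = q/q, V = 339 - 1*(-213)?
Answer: 574/191 ≈ 3.0052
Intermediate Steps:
f = 1/191 ≈ 0.0052356
V = 552 (V = 339 + 213 = 552)
N(q) = 1
L(f, 2) + N(V) = (1/191 + 2) + 1 = 383/191 + 1 = 574/191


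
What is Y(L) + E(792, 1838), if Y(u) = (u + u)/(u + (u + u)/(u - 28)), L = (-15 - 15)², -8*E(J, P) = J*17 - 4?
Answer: -1468761/874 ≈ -1680.5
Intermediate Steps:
E(J, P) = ½ - 17*J/8 (E(J, P) = -(J*17 - 4)/8 = -(17*J - 4)/8 = -(-4 + 17*J)/8 = ½ - 17*J/8)
L = 900 (L = (-30)² = 900)
Y(u) = 2*u/(u + 2*u/(-28 + u)) (Y(u) = (2*u)/(u + (2*u)/(-28 + u)) = (2*u)/(u + 2*u/(-28 + u)) = 2*u/(u + 2*u/(-28 + u)))
Y(L) + E(792, 1838) = 2*(-28 + 900)/(-26 + 900) + (½ - 17/8*792) = 2*872/874 + (½ - 1683) = 2*(1/874)*872 - 3365/2 = 872/437 - 3365/2 = -1468761/874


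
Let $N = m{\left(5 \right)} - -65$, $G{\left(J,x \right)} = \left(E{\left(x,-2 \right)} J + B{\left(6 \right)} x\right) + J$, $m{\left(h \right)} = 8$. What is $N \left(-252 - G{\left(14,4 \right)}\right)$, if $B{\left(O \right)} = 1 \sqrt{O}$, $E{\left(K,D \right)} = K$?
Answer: $-23506 - 292 \sqrt{6} \approx -24221.0$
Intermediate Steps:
$B{\left(O \right)} = \sqrt{O}$
$G{\left(J,x \right)} = J + J x + x \sqrt{6}$ ($G{\left(J,x \right)} = \left(x J + \sqrt{6} x\right) + J = \left(J x + x \sqrt{6}\right) + J = J + J x + x \sqrt{6}$)
$N = 73$ ($N = 8 - -65 = 8 + 65 = 73$)
$N \left(-252 - G{\left(14,4 \right)}\right) = 73 \left(-252 - \left(14 + 14 \cdot 4 + 4 \sqrt{6}\right)\right) = 73 \left(-252 - \left(14 + 56 + 4 \sqrt{6}\right)\right) = 73 \left(-252 - \left(70 + 4 \sqrt{6}\right)\right) = 73 \left(-322 - 4 \sqrt{6}\right) = -23506 - 292 \sqrt{6}$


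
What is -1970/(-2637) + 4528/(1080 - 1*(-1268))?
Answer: 4141474/1547919 ≈ 2.6755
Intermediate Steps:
-1970/(-2637) + 4528/(1080 - 1*(-1268)) = -1970*(-1/2637) + 4528/(1080 + 1268) = 1970/2637 + 4528/2348 = 1970/2637 + 4528*(1/2348) = 1970/2637 + 1132/587 = 4141474/1547919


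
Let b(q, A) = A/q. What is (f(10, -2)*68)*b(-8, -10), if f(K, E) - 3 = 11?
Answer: 1190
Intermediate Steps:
f(K, E) = 14 (f(K, E) = 3 + 11 = 14)
(f(10, -2)*68)*b(-8, -10) = (14*68)*(-10/(-8)) = 952*(-10*(-1/8)) = 952*(5/4) = 1190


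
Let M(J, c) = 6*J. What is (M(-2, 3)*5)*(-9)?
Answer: 540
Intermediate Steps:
(M(-2, 3)*5)*(-9) = ((6*(-2))*5)*(-9) = -12*5*(-9) = -60*(-9) = 540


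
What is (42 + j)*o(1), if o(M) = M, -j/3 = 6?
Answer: 24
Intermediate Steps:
j = -18 (j = -3*6 = -18)
(42 + j)*o(1) = (42 - 18)*1 = 24*1 = 24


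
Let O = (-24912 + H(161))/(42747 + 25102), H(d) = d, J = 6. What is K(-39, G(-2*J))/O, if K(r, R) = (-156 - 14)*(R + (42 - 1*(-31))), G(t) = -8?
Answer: 749731450/24751 ≈ 30291.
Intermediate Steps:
K(r, R) = -12410 - 170*R (K(r, R) = -170*(R + (42 + 31)) = -170*(R + 73) = -170*(73 + R) = -12410 - 170*R)
O = -24751/67849 (O = (-24912 + 161)/(42747 + 25102) = -24751/67849 ≈ -0.36480)
K(-39, G(-2*J))/O = (-12410 - 170*(-8))/(-24751/67849) = (-12410 + 1360)*(-67849/24751) = -11050*(-67849/24751) = 749731450/24751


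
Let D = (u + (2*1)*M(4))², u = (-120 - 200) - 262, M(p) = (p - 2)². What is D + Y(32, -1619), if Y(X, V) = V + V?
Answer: 326238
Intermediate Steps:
M(p) = (-2 + p)²
Y(X, V) = 2*V
u = -582 (u = -320 - 262 = -582)
D = 329476 (D = (-582 + (2*1)*(-2 + 4)²)² = (-582 + 2*2²)² = (-582 + 2*4)² = (-582 + 8)² = (-574)² = 329476)
D + Y(32, -1619) = 329476 + 2*(-1619) = 329476 - 3238 = 326238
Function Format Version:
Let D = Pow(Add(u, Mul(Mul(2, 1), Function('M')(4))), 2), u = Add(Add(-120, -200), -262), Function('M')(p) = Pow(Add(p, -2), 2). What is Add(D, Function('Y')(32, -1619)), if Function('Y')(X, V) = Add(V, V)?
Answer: 326238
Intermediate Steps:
Function('M')(p) = Pow(Add(-2, p), 2)
Function('Y')(X, V) = Mul(2, V)
u = -582 (u = Add(-320, -262) = -582)
D = 329476 (D = Pow(Add(-582, Mul(Mul(2, 1), Pow(Add(-2, 4), 2))), 2) = Pow(Add(-582, Mul(2, Pow(2, 2))), 2) = Pow(Add(-582, Mul(2, 4)), 2) = Pow(Add(-582, 8), 2) = Pow(-574, 2) = 329476)
Add(D, Function('Y')(32, -1619)) = Add(329476, Mul(2, -1619)) = Add(329476, -3238) = 326238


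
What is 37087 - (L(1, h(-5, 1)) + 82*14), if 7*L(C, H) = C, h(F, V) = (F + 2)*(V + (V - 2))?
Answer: 251572/7 ≈ 35939.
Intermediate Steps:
h(F, V) = (-2 + 2*V)*(2 + F) (h(F, V) = (2 + F)*(V + (-2 + V)) = (2 + F)*(-2 + 2*V) = (-2 + 2*V)*(2 + F))
L(C, H) = C/7
37087 - (L(1, h(-5, 1)) + 82*14) = 37087 - ((⅐)*1 + 82*14) = 37087 - (⅐ + 1148) = 37087 - 1*8037/7 = 37087 - 8037/7 = 251572/7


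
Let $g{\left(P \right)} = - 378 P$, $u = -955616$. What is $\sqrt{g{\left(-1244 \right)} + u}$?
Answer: $2 i \sqrt{121346} \approx 696.7 i$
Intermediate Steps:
$\sqrt{g{\left(-1244 \right)} + u} = \sqrt{\left(-378\right) \left(-1244\right) - 955616} = \sqrt{470232 - 955616} = \sqrt{-485384} = 2 i \sqrt{121346}$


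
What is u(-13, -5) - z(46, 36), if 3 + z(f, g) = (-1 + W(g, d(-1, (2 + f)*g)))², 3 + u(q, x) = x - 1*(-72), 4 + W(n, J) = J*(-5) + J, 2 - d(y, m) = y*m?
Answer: -47955558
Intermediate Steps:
d(y, m) = 2 - m*y (d(y, m) = 2 - y*m = 2 - m*y)
W(n, J) = -4 - 4*J (W(n, J) = -4 + (J*(-5) + J) = -4 + (-5*J + J) = -4 - 4*J)
u(q, x) = 69 + x (u(q, x) = -3 + (x - 1*(-72)) = -3 + (x + 72) = -3 + (72 + x) = 69 + x)
z(f, g) = -3 + (-13 - 4*g*(2 + f))² (z(f, g) = -3 + (-1 + (-4 - 4*(2 - 1*(2 + f)*g*(-1))))² = -3 + (-1 + (-4 - 4*(2 - 1*g*(2 + f)*(-1))))² = -3 + (-1 + (-4 - 4*(2 + g*(2 + f))))² = -3 + (-1 + (-4 + (-8 - 4*g*(2 + f))))² = -3 + (-1 + (-12 - 4*g*(2 + f)))² = -3 + (-13 - 4*g*(2 + f))²)
u(-13, -5) - z(46, 36) = (69 - 5) - (-3 + (13 + 4*36*(2 + 46))²) = 64 - (-3 + (13 + 4*36*48)²) = 64 - (-3 + (13 + 6912)²) = 64 - (-3 + 6925²) = 64 - (-3 + 47955625) = 64 - 1*47955622 = 64 - 47955622 = -47955558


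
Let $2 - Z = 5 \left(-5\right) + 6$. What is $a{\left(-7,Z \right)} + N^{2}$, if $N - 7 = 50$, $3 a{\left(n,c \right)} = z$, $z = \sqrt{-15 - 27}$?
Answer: $3249 + \frac{i \sqrt{42}}{3} \approx 3249.0 + 2.1602 i$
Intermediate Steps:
$z = i \sqrt{42}$ ($z = \sqrt{-42} = i \sqrt{42} \approx 6.4807 i$)
$Z = 21$ ($Z = 2 - \left(5 \left(-5\right) + 6\right) = 2 - \left(-25 + 6\right) = 2 - -19 = 2 + 19 = 21$)
$a{\left(n,c \right)} = \frac{i \sqrt{42}}{3}$
$N = 57$ ($N = 7 + 50 = 57$)
$a{\left(-7,Z \right)} + N^{2} = \frac{i \sqrt{42}}{3} + 57^{2} = \frac{i \sqrt{42}}{3} + 3249 = 3249 + \frac{i \sqrt{42}}{3}$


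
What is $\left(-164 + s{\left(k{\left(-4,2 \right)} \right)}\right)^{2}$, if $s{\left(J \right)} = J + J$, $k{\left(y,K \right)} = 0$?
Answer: $26896$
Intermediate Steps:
$s{\left(J \right)} = 2 J$
$\left(-164 + s{\left(k{\left(-4,2 \right)} \right)}\right)^{2} = \left(-164 + 2 \cdot 0\right)^{2} = \left(-164 + 0\right)^{2} = \left(-164\right)^{2} = 26896$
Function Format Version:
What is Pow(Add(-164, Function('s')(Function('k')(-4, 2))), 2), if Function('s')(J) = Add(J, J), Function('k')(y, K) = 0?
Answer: 26896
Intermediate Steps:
Function('s')(J) = Mul(2, J)
Pow(Add(-164, Function('s')(Function('k')(-4, 2))), 2) = Pow(Add(-164, Mul(2, 0)), 2) = Pow(Add(-164, 0), 2) = Pow(-164, 2) = 26896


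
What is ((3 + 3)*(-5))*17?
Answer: -510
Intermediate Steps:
((3 + 3)*(-5))*17 = (6*(-5))*17 = -30*17 = -510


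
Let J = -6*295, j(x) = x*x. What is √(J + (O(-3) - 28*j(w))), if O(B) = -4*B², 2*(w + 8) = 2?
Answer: I*√3178 ≈ 56.374*I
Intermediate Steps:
w = -7 (w = -8 + (½)*2 = -8 + 1 = -7)
j(x) = x²
J = -1770
√(J + (O(-3) - 28*j(w))) = √(-1770 + (-4*(-3)² - 28*(-7)²)) = √(-1770 + (-4*9 - 28*49)) = √(-1770 + (-36 - 1372)) = √(-1770 - 1408) = √(-3178) = I*√3178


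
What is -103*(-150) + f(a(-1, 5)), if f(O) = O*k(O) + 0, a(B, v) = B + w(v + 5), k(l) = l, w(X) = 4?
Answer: 15459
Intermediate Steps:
a(B, v) = 4 + B (a(B, v) = B + 4 = 4 + B)
f(O) = O² (f(O) = O*O + 0 = O² + 0 = O²)
-103*(-150) + f(a(-1, 5)) = -103*(-150) + (4 - 1)² = 15450 + 3² = 15450 + 9 = 15459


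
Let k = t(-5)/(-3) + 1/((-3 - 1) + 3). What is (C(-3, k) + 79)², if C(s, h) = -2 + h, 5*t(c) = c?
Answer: 52441/9 ≈ 5826.8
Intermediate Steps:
t(c) = c/5
k = -⅔ (k = ((⅕)*(-5))/(-3) + 1/((-3 - 1) + 3) = -1*(-⅓) + 1/(-4 + 3) = ⅓ + 1/(-1) = ⅓ + 1*(-1) = ⅓ - 1 = -⅔ ≈ -0.66667)
(C(-3, k) + 79)² = ((-2 - ⅔) + 79)² = (-8/3 + 79)² = (229/3)² = 52441/9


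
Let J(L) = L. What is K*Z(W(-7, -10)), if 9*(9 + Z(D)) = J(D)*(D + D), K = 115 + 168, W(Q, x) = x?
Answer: 33677/9 ≈ 3741.9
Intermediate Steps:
K = 283
Z(D) = -9 + 2*D²/9 (Z(D) = -9 + (D*(D + D))/9 = -9 + (D*(2*D))/9 = -9 + (2*D²)/9 = -9 + 2*D²/9)
K*Z(W(-7, -10)) = 283*(-9 + (2/9)*(-10)²) = 283*(-9 + (2/9)*100) = 283*(-9 + 200/9) = 283*(119/9) = 33677/9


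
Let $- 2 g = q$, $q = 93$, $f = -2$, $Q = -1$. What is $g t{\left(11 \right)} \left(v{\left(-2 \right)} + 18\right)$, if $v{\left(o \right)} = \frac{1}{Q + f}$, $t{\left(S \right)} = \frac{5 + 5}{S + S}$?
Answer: $- \frac{8215}{22} \approx -373.41$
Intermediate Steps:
$t{\left(S \right)} = \frac{5}{S}$ ($t{\left(S \right)} = \frac{10}{2 S} = 10 \frac{1}{2 S} = \frac{5}{S}$)
$g = - \frac{93}{2}$ ($g = \left(- \frac{1}{2}\right) 93 = - \frac{93}{2} \approx -46.5$)
$v{\left(o \right)} = - \frac{1}{3}$ ($v{\left(o \right)} = \frac{1}{-1 - 2} = \frac{1}{-3} = - \frac{1}{3}$)
$g t{\left(11 \right)} \left(v{\left(-2 \right)} + 18\right) = - \frac{93 \cdot \frac{5}{11}}{2} \left(- \frac{1}{3} + 18\right) = - \frac{93 \cdot 5 \cdot \frac{1}{11}}{2} \cdot \frac{53}{3} = \left(- \frac{93}{2}\right) \frac{5}{11} \cdot \frac{53}{3} = \left(- \frac{465}{22}\right) \frac{53}{3} = - \frac{8215}{22}$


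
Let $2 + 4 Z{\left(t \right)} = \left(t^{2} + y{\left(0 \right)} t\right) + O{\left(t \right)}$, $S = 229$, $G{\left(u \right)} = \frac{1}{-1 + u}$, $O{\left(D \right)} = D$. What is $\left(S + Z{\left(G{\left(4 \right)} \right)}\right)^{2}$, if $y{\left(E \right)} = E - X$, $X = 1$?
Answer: $\frac{67683529}{1296} \approx 52225.0$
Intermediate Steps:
$y{\left(E \right)} = -1 + E$ ($y{\left(E \right)} = E - 1 = -1 + E$)
$Z{\left(t \right)} = - \frac{1}{2} + \frac{t^{2}}{4}$ ($Z{\left(t \right)} = - \frac{1}{2} + \frac{\left(t^{2} + \left(-1 + 0\right) t\right) + t}{4} = - \frac{1}{2} + \frac{\left(t^{2} - t\right) + t}{4} = - \frac{1}{2} + \frac{t^{2}}{4}$)
$\left(S + Z{\left(G{\left(4 \right)} \right)}\right)^{2} = \left(229 - \left(\frac{1}{2} - \frac{\left(\frac{1}{-1 + 4}\right)^{2}}{4}\right)\right)^{2} = \left(229 - \left(\frac{1}{2} - \frac{\left(\frac{1}{3}\right)^{2}}{4}\right)\right)^{2} = \left(229 - \left(\frac{1}{2} - \frac{1}{4 \cdot 9}\right)\right)^{2} = \left(229 + \left(- \frac{1}{2} + \frac{1}{4} \cdot \frac{1}{9}\right)\right)^{2} = \left(229 + \left(- \frac{1}{2} + \frac{1}{36}\right)\right)^{2} = \left(229 - \frac{17}{36}\right)^{2} = \left(\frac{8227}{36}\right)^{2} = \frac{67683529}{1296}$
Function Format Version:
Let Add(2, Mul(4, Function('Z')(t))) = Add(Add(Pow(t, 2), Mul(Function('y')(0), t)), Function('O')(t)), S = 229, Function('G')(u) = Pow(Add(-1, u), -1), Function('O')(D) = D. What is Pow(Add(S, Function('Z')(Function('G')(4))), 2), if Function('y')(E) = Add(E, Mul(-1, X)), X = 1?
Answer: Rational(67683529, 1296) ≈ 52225.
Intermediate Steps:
Function('y')(E) = Add(-1, E) (Function('y')(E) = Add(E, Mul(-1, 1)) = Add(E, -1) = Add(-1, E))
Function('Z')(t) = Add(Rational(-1, 2), Mul(Rational(1, 4), Pow(t, 2))) (Function('Z')(t) = Add(Rational(-1, 2), Mul(Rational(1, 4), Add(Add(Pow(t, 2), Mul(Add(-1, 0), t)), t))) = Add(Rational(-1, 2), Mul(Rational(1, 4), Add(Add(Pow(t, 2), Mul(-1, t)), t))) = Add(Rational(-1, 2), Mul(Rational(1, 4), Pow(t, 2))))
Pow(Add(S, Function('Z')(Function('G')(4))), 2) = Pow(Add(229, Add(Rational(-1, 2), Mul(Rational(1, 4), Pow(Pow(Add(-1, 4), -1), 2)))), 2) = Pow(Add(229, Add(Rational(-1, 2), Mul(Rational(1, 4), Pow(Pow(3, -1), 2)))), 2) = Pow(Add(229, Add(Rational(-1, 2), Mul(Rational(1, 4), Pow(Rational(1, 3), 2)))), 2) = Pow(Add(229, Add(Rational(-1, 2), Mul(Rational(1, 4), Rational(1, 9)))), 2) = Pow(Add(229, Add(Rational(-1, 2), Rational(1, 36))), 2) = Pow(Add(229, Rational(-17, 36)), 2) = Pow(Rational(8227, 36), 2) = Rational(67683529, 1296)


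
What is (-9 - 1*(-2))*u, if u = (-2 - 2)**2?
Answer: -112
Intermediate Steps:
u = 16 (u = (-4)**2 = 16)
(-9 - 1*(-2))*u = (-9 - 1*(-2))*16 = (-9 + 2)*16 = -7*16 = -112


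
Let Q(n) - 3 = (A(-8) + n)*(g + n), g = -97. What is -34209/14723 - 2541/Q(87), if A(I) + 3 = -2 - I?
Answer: 2241890/4402177 ≈ 0.50927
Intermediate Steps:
A(I) = -5 - I (A(I) = -3 + (-2 - I) = -5 - I)
Q(n) = 3 + (-97 + n)*(3 + n) (Q(n) = 3 + ((-5 - 1*(-8)) + n)*(-97 + n) = 3 + ((-5 + 8) + n)*(-97 + n) = 3 + (3 + n)*(-97 + n) = 3 + (-97 + n)*(3 + n))
-34209/14723 - 2541/Q(87) = -34209/14723 - 2541/(-288 + 87² - 94*87) = -34209*1/14723 - 2541/(-288 + 7569 - 8178) = -34209/14723 - 2541/(-897) = -34209/14723 - 2541*(-1/897) = -34209/14723 + 847/299 = 2241890/4402177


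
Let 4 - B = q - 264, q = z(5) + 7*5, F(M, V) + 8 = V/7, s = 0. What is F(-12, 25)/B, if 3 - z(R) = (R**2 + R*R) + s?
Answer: -31/1960 ≈ -0.015816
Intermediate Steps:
F(M, V) = -8 + V/7
z(R) = 3 - 2*R**2 (z(R) = 3 - ((R**2 + R*R) + 0) = 3 - ((R**2 + R**2) + 0) = 3 - (2*R**2 + 0) = 3 - 2*R**2)
q = -12 (q = (3 - 2*5**2) + 7*5 = (3 - 2*25) + 35 = (3 - 50) + 35 = -47 + 35 = -12)
B = 280 (B = 4 - (-12 - 264) = 4 - 1*(-276) = 4 + 276 = 280)
F(-12, 25)/B = (-8 + (1/7)*25)/280 = (-8 + 25/7)*(1/280) = -31/7*1/280 = -31/1960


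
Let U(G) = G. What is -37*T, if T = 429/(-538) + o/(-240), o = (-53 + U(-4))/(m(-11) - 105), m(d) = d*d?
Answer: 9969613/344320 ≈ 28.954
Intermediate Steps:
m(d) = d**2
o = -57/16 (o = (-53 - 4)/((-11)**2 - 105) = -57/(121 - 105) = -57/16 ≈ -3.5625)
T = -269449/344320 (T = 429/(-538) - 57/16/(-240) = 429*(-1/538) - 57/16*(-1/240) = -429/538 + 19/1280 = -269449/344320 ≈ -0.78255)
-37*T = -37*(-269449/344320) = 9969613/344320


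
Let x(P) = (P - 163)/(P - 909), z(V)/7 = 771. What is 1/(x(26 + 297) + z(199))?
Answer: 293/1581241 ≈ 0.00018530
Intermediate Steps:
z(V) = 5397 (z(V) = 7*771 = 5397)
x(P) = (-163 + P)/(-909 + P)
1/(x(26 + 297) + z(199)) = 1/((-163 + (26 + 297))/(-909 + (26 + 297)) + 5397) = 1/((-163 + 323)/(-909 + 323) + 5397) = 1/(160/(-586) + 5397) = 1/(-1/586*160 + 5397) = 1/(-80/293 + 5397) = 1/(1581241/293) = 293/1581241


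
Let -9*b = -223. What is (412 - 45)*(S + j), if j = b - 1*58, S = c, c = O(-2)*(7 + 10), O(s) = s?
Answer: -222035/9 ≈ -24671.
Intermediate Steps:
b = 223/9 (b = -⅑*(-223) = 223/9 ≈ 24.778)
c = -34 (c = -2*(7 + 10) = -2*17 = -34)
S = -34
j = -299/9 (j = 223/9 - 1*58 = 223/9 - 58 = -299/9 ≈ -33.222)
(412 - 45)*(S + j) = (412 - 45)*(-34 - 299/9) = 367*(-605/9) = -222035/9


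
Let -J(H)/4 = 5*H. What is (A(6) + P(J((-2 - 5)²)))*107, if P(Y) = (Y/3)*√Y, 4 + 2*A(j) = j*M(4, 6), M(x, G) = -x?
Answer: -1498 - 1468040*I*√5/3 ≈ -1498.0 - 1.0942e+6*I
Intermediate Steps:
J(H) = -20*H
A(j) = -2 - 2*j (A(j) = -2 + (j*(-1*4))/2 = -2 + (j*(-4))/2 = -2 + (-4*j)/2 = -2 - 2*j)
P(Y) = Y^(3/2)/3 (P(Y) = (Y*(⅓))*√Y = (Y/3)*√Y = Y^(3/2)/3)
(A(6) + P(J((-2 - 5)²)))*107 = ((-2 - 2*6) + (-20*(-2 - 5)²)^(3/2)/3)*107 = ((-2 - 12) + (-20*(-7)²)^(3/2)/3)*107 = (-14 + (-20*49)^(3/2)/3)*107 = (-14 + (-980)^(3/2)/3)*107 = (-14 + (-13720*I*√5)/3)*107 = (-14 - 13720*I*√5/3)*107 = -1498 - 1468040*I*√5/3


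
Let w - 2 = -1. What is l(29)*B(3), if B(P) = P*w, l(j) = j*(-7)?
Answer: -609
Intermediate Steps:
w = 1 (w = 2 - 1 = 1)
l(j) = -7*j
B(P) = P (B(P) = P*1 = P)
l(29)*B(3) = -7*29*3 = -203*3 = -609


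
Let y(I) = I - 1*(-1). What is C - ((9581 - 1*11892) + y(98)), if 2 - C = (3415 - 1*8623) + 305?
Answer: 7117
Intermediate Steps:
C = 4905 (C = 2 - ((3415 - 1*8623) + 305) = 2 - ((3415 - 8623) + 305) = 2 - (-5208 + 305) = 2 - 1*(-4903) = 2 + 4903 = 4905)
y(I) = 1 + I (y(I) = I + 1 = 1 + I)
C - ((9581 - 1*11892) + y(98)) = 4905 - ((9581 - 1*11892) + (1 + 98)) = 4905 - ((9581 - 11892) + 99) = 4905 - (-2311 + 99) = 4905 - 1*(-2212) = 4905 + 2212 = 7117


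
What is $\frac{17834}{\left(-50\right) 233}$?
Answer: $- \frac{8917}{5825} \approx -1.5308$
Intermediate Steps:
$\frac{17834}{\left(-50\right) 233} = \frac{17834}{-11650} = 17834 \left(- \frac{1}{11650}\right) = - \frac{8917}{5825}$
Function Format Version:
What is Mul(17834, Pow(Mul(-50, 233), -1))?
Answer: Rational(-8917, 5825) ≈ -1.5308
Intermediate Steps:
Mul(17834, Pow(Mul(-50, 233), -1)) = Mul(17834, Pow(-11650, -1)) = Mul(17834, Rational(-1, 11650)) = Rational(-8917, 5825)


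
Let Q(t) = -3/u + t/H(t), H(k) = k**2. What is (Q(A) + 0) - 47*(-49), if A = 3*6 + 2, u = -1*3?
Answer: 46081/20 ≈ 2304.1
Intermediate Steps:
u = -3
A = 20 (A = 18 + 2 = 20)
Q(t) = 1 + 1/t (Q(t) = -3/(-3) + t/(t**2) = -3*(-1/3) + t/t**2 = 1 + 1/t)
(Q(A) + 0) - 47*(-49) = ((1 + 20)/20 + 0) - 47*(-49) = ((1/20)*21 + 0) + 2303 = (21/20 + 0) + 2303 = 21/20 + 2303 = 46081/20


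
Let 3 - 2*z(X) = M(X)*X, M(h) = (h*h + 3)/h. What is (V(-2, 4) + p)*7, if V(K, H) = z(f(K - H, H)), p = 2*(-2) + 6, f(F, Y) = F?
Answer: -112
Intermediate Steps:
M(h) = (3 + h²)/h (M(h) = (h² + 3)/h = (3 + h²)/h)
z(X) = 3/2 - X*(X + 3/X)/2 (z(X) = 3/2 - (X + 3/X)*X/2 = 3/2 - X*(X + 3/X)/2)
p = 2 (p = -4 + 6 = 2)
V(K, H) = -(K - H)²/2
(V(-2, 4) + p)*7 = (-(4 - 1*(-2))²/2 + 2)*7 = (-(4 + 2)²/2 + 2)*7 = (-½*6² + 2)*7 = (-½*36 + 2)*7 = (-18 + 2)*7 = -16*7 = -112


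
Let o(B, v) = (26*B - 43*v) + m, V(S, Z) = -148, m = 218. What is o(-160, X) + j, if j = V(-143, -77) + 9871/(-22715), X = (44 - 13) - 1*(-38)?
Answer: -160309626/22715 ≈ -7057.4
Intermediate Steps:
X = 69 (X = 31 + 38 = 69)
o(B, v) = 218 - 43*v + 26*B (o(B, v) = (26*B - 43*v) + 218 = (-43*v + 26*B) + 218 = 218 - 43*v + 26*B)
j = -3371691/22715 (j = -148 + 9871/(-22715) = -148 + 9871*(-1/22715) = -148 - 9871/22715 = -3371691/22715 ≈ -148.43)
o(-160, X) + j = (218 - 43*69 + 26*(-160)) - 3371691/22715 = (218 - 2967 - 4160) - 3371691/22715 = -6909 - 3371691/22715 = -160309626/22715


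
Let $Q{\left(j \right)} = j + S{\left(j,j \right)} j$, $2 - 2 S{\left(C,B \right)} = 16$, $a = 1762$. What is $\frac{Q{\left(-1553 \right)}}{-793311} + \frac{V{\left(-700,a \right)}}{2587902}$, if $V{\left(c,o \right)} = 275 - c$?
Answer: $- \frac{2593399179}{228112347058} \approx -0.011369$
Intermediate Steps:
$S{\left(C,B \right)} = -7$ ($S{\left(C,B \right)} = 1 - 8 = -7$)
$Q{\left(j \right)} = - 6 j$ ($Q{\left(j \right)} = j - 7 j = - 6 j$)
$\frac{Q{\left(-1553 \right)}}{-793311} + \frac{V{\left(-700,a \right)}}{2587902} = \frac{\left(-6\right) \left(-1553\right)}{-793311} + \frac{275 - -700}{2587902} = 9318 \left(- \frac{1}{793311}\right) + \left(275 + 700\right) \frac{1}{2587902} = - \frac{3106}{264437} + 975 \cdot \frac{1}{2587902} = - \frac{3106}{264437} + \frac{325}{862634} = - \frac{2593399179}{228112347058}$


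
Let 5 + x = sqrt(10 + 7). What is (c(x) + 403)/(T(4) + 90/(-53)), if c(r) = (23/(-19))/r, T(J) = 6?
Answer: 1084221/11552 + 1219*sqrt(17)/34656 ≈ 94.001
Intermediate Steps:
x = -5 + sqrt(17) (x = -5 + sqrt(10 + 7) = -5 + sqrt(17) ≈ -0.87689)
c(r) = -23/(19*r) (c(r) = (23*(-1/19))/r = -23/(19*r))
(c(x) + 403)/(T(4) + 90/(-53)) = (-23/(19*(-5 + sqrt(17))) + 403)/(6 + 90/(-53)) = (403 - 23/(19*(-5 + sqrt(17))))/(6 + 90*(-1/53)) = (403 - 23/(19*(-5 + sqrt(17))))/(6 - 90/53) = (403 - 23/(19*(-5 + sqrt(17))))/(228/53) = (403 - 23/(19*(-5 + sqrt(17))))*(53/228) = 21359/228 - 1219/(4332*(-5 + sqrt(17)))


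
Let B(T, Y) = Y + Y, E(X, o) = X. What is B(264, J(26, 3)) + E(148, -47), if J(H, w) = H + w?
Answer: 206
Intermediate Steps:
B(T, Y) = 2*Y
B(264, J(26, 3)) + E(148, -47) = 2*(26 + 3) + 148 = 2*29 + 148 = 58 + 148 = 206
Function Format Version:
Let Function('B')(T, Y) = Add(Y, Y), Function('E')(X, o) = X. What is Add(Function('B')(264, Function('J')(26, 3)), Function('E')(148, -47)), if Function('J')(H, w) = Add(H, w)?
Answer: 206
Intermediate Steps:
Function('B')(T, Y) = Mul(2, Y)
Add(Function('B')(264, Function('J')(26, 3)), Function('E')(148, -47)) = Add(Mul(2, Add(26, 3)), 148) = Add(Mul(2, 29), 148) = Add(58, 148) = 206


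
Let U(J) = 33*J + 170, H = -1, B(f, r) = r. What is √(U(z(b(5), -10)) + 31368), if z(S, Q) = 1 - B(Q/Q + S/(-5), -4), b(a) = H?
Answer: 7*√647 ≈ 178.05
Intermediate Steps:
b(a) = -1
z(S, Q) = 5 (z(S, Q) = 1 - 1*(-4) = 1 + 4 = 5)
U(J) = 170 + 33*J
√(U(z(b(5), -10)) + 31368) = √((170 + 33*5) + 31368) = √((170 + 165) + 31368) = √(335 + 31368) = √31703 = 7*√647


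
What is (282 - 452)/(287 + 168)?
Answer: -34/91 ≈ -0.37363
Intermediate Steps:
(282 - 452)/(287 + 168) = -170/455 = -170*1/455 = -34/91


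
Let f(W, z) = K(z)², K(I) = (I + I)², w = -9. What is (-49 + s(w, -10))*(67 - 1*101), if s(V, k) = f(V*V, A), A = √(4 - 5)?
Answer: 1122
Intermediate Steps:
K(I) = 4*I² (K(I) = (2*I)² = 4*I²)
A = I (A = √(-1) = I ≈ 1.0*I)
f(W, z) = 16*z⁴ (f(W, z) = (4*z²)² = 16*z⁴)
s(V, k) = 16 (s(V, k) = 16*I⁴ = 16*1 = 16)
(-49 + s(w, -10))*(67 - 1*101) = (-49 + 16)*(67 - 1*101) = -33*(67 - 101) = -33*(-34) = 1122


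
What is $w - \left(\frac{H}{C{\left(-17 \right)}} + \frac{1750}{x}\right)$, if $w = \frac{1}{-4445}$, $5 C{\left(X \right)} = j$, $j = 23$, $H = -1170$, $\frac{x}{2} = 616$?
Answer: $\frac{2275504601}{8996680} \approx 252.93$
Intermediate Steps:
$x = 1232$ ($x = 2 \cdot 616 = 1232$)
$C{\left(X \right)} = \frac{23}{5}$ ($C{\left(X \right)} = \frac{1}{5} \cdot 23 = \frac{23}{5}$)
$w = - \frac{1}{4445} \approx -0.00022497$
$w - \left(\frac{H}{C{\left(-17 \right)}} + \frac{1750}{x}\right) = - \frac{1}{4445} - \left(- \frac{1170}{\frac{23}{5}} + \frac{1750}{1232}\right) = - \frac{1}{4445} - \left(\left(-1170\right) \frac{5}{23} + 1750 \cdot \frac{1}{1232}\right) = - \frac{1}{4445} - \left(- \frac{5850}{23} + \frac{125}{88}\right) = - \frac{1}{4445} - - \frac{511925}{2024} = - \frac{1}{4445} + \frac{511925}{2024} = \frac{2275504601}{8996680}$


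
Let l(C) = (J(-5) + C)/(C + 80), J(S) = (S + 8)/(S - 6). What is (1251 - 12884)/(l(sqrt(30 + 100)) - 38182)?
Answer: 336979582554230/1106039936416039 + 112991329*sqrt(130)/1106039936416039 ≈ 0.30467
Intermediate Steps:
J(S) = (8 + S)/(-6 + S)
l(C) = (-3/11 + C)/(80 + C) (l(C) = ((8 - 5)/(-6 - 5) + C)/(C + 80) = (3/(-11) + C)/(80 + C) = (-1/11*3 + C)/(80 + C) = (-3/11 + C)/(80 + C))
(1251 - 12884)/(l(sqrt(30 + 100)) - 38182) = (1251 - 12884)/((-3/11 + sqrt(30 + 100))/(80 + sqrt(30 + 100)) - 38182) = -11633/((-3/11 + sqrt(130))/(80 + sqrt(130)) - 38182) = -11633/(-38182 + (-3/11 + sqrt(130))/(80 + sqrt(130)))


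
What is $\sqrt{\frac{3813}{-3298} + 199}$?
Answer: $\frac{\sqrt{2151908722}}{3298} \approx 14.066$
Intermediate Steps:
$\sqrt{\frac{3813}{-3298} + 199} = \sqrt{3813 \left(- \frac{1}{3298}\right) + 199} = \sqrt{- \frac{3813}{3298} + 199} = \sqrt{\frac{652489}{3298}} = \frac{\sqrt{2151908722}}{3298}$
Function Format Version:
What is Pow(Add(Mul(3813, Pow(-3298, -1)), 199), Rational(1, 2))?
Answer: Mul(Rational(1, 3298), Pow(2151908722, Rational(1, 2))) ≈ 14.066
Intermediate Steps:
Pow(Add(Mul(3813, Pow(-3298, -1)), 199), Rational(1, 2)) = Pow(Add(Mul(3813, Rational(-1, 3298)), 199), Rational(1, 2)) = Pow(Add(Rational(-3813, 3298), 199), Rational(1, 2)) = Pow(Rational(652489, 3298), Rational(1, 2)) = Mul(Rational(1, 3298), Pow(2151908722, Rational(1, 2)))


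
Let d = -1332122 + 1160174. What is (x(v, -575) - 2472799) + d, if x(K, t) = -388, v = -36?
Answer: -2645135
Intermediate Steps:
d = -171948
(x(v, -575) - 2472799) + d = (-388 - 2472799) - 171948 = -2473187 - 171948 = -2645135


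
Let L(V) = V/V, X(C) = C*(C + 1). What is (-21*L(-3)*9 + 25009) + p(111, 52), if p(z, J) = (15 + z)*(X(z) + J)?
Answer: 1597804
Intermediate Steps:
X(C) = C*(1 + C)
L(V) = 1
p(z, J) = (15 + z)*(J + z*(1 + z)) (p(z, J) = (15 + z)*(z*(1 + z) + J) = (15 + z)*(J + z*(1 + z)))
(-21*L(-3)*9 + 25009) + p(111, 52) = (-21*1*9 + 25009) + (111³ + 15*52 + 15*111 + 16*111² + 52*111) = (-21*9 + 25009) + (1367631 + 780 + 1665 + 16*12321 + 5772) = (-189 + 25009) + (1367631 + 780 + 1665 + 197136 + 5772) = 24820 + 1572984 = 1597804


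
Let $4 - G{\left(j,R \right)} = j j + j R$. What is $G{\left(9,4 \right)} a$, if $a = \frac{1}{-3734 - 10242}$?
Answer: $\frac{113}{13976} \approx 0.0080853$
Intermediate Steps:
$a = - \frac{1}{13976}$ ($a = \frac{1}{-13976} = - \frac{1}{13976} \approx -7.1551 \cdot 10^{-5}$)
$G{\left(j,R \right)} = 4 - j^{2} - R j$ ($G{\left(j,R \right)} = 4 - \left(j j + j R\right) = 4 - \left(j^{2} + R j\right) = 4 - j^{2} - R j$)
$G{\left(9,4 \right)} a = \left(4 - 9^{2} - 4 \cdot 9\right) \left(- \frac{1}{13976}\right) = \left(4 - 81 - 36\right) \left(- \frac{1}{13976}\right) = \left(-113\right) \left(- \frac{1}{13976}\right) = \frac{113}{13976}$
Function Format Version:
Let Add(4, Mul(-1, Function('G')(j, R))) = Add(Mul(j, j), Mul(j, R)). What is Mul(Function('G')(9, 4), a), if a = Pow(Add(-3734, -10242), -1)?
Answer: Rational(113, 13976) ≈ 0.0080853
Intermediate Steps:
a = Rational(-1, 13976) (a = Pow(-13976, -1) = Rational(-1, 13976) ≈ -7.1551e-5)
Function('G')(j, R) = Add(4, Mul(-1, Pow(j, 2)), Mul(-1, R, j)) (Function('G')(j, R) = Add(4, Mul(-1, Add(Mul(j, j), Mul(j, R)))) = Add(4, Mul(-1, Add(Pow(j, 2), Mul(R, j)))) = Add(4, Add(Mul(-1, Pow(j, 2)), Mul(-1, R, j))) = Add(4, Mul(-1, Pow(j, 2)), Mul(-1, R, j)))
Mul(Function('G')(9, 4), a) = Mul(Add(4, Mul(-1, Pow(9, 2)), Mul(-1, 4, 9)), Rational(-1, 13976)) = Mul(Add(4, Mul(-1, 81), -36), Rational(-1, 13976)) = Mul(Add(4, -81, -36), Rational(-1, 13976)) = Mul(-113, Rational(-1, 13976)) = Rational(113, 13976)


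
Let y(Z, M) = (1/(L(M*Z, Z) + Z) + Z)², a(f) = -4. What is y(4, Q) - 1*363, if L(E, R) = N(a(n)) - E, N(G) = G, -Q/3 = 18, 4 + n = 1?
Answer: -16187903/46656 ≈ -346.96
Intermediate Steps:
n = -3 (n = -4 + 1 = -3)
Q = -54 (Q = -3*18 = -54)
L(E, R) = -4 - E
y(Z, M) = (Z + 1/(-4 + Z - M*Z))² (y(Z, M) = (1/((-4 - M*Z) + Z) + Z)² = (1/(-4 + Z - M*Z) + Z)² = (Z + 1/(-4 + Z - M*Z))²)
y(4, Q) - 1*363 = (1 + 4² - 1*4*(4 - 54*4))²/(4 - 1*4 - 54*4)² - 1*363 = (1 + 16 - 1*4*(4 - 216))²/(4 - 4 - 216)² - 363 = (1 + 16 - 1*4*(-212))²/(-216)² - 363 = (1 + 16 + 848)²*(1/46656) - 363 = 865²*(1/46656) - 363 = 748225*(1/46656) - 363 = 748225/46656 - 363 = -16187903/46656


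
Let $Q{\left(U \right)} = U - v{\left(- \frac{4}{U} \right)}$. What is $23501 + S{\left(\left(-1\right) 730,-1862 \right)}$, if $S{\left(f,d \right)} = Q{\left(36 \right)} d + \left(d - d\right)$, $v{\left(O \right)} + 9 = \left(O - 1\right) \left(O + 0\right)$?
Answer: $- \frac{4864789}{81} \approx -60059.0$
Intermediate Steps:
$v{\left(O \right)} = -9 + O \left(-1 + O\right)$ ($v{\left(O \right)} = -9 + \left(O - 1\right) \left(O + 0\right) = -9 + \left(O - 1\right) O = -9 + \left(-1 + O\right) O = -9 + O \left(-1 + O\right)$)
$Q{\left(U \right)} = 9 + U - \frac{16}{U^{2}} - \frac{4}{U}$ ($Q{\left(U \right)} = U - \left(-9 + \left(- \frac{4}{U}\right)^{2} - - \frac{4}{U}\right) = U - \left(-9 + \frac{16}{U^{2}} + \frac{4}{U}\right) = U - \left(-9 + \frac{4}{U} + \frac{16}{U^{2}}\right) = 9 + U - \frac{16}{U^{2}} - \frac{4}{U}$)
$S{\left(f,d \right)} = \frac{3635 d}{81}$ ($S{\left(f,d \right)} = \left(9 + 36 - \frac{16}{1296} - \frac{4}{36}\right) d + \left(d - d\right) = \left(9 + 36 - \frac{1}{81} - \frac{1}{9}\right) d + 0 = \frac{3635 d}{81} + 0 = \frac{3635 d}{81}$)
$23501 + S{\left(\left(-1\right) 730,-1862 \right)} = 23501 + \frac{3635}{81} \left(-1862\right) = 23501 - \frac{6768370}{81} = - \frac{4864789}{81}$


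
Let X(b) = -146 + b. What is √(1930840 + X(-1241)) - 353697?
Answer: -353697 + √1929453 ≈ -3.5231e+5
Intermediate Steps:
√(1930840 + X(-1241)) - 353697 = √(1930840 + (-146 - 1241)) - 353697 = √(1930840 - 1387) - 353697 = √1929453 - 353697 = -353697 + √1929453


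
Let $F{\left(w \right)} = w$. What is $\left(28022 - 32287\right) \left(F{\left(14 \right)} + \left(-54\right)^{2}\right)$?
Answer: $-12496450$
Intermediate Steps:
$\left(28022 - 32287\right) \left(F{\left(14 \right)} + \left(-54\right)^{2}\right) = \left(28022 - 32287\right) \left(14 + \left(-54\right)^{2}\right) = - 4265 \left(14 + 2916\right) = \left(-4265\right) 2930 = -12496450$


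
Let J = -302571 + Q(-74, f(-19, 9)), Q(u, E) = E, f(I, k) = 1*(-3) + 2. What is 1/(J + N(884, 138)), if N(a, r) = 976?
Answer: -1/301596 ≈ -3.3157e-6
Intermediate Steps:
f(I, k) = -1 (f(I, k) = -3 + 2 = -1)
J = -302572 (J = -302571 - 1 = -302572)
1/(J + N(884, 138)) = 1/(-302572 + 976) = 1/(-301596) = -1/301596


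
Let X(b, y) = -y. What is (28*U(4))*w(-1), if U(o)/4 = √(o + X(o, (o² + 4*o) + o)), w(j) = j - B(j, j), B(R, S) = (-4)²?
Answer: -7616*I*√2 ≈ -10771.0*I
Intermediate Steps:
B(R, S) = 16
w(j) = -16 + j (w(j) = j - 1*16 = j - 16 = -16 + j)
U(o) = 4*√(-o² - 4*o) (U(o) = 4*√(o - ((o² + 4*o) + o)) = 4*√(o - (o² + 5*o)) = 4*√(o + (-o² - 5*o)) = 4*√(-o² - 4*o))
(28*U(4))*w(-1) = (28*(4*√(4*(-4 - 1*4))))*(-16 - 1) = (28*(4*√(4*(-4 - 4))))*(-17) = (28*(4*√(4*(-8))))*(-17) = (28*(4*√(-32)))*(-17) = (28*(4*(4*I*√2)))*(-17) = (28*(16*I*√2))*(-17) = (448*I*√2)*(-17) = -7616*I*√2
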